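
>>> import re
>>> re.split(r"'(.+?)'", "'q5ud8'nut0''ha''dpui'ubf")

With the lazy modifier that quantifier settles for the fewest repetitions that let the rest of the pattern succeed (the atoms after it are unaffected and can still be greedy).
Matches to split on: at [0:7] → "'q5ud8'"; at [11:16] → "''ha'"; at [16:22] → "'dpui'".
`re.split` interleaves the captured-group text with the surrounding fragments.

['', 'q5ud8', 'nut0', "'ha", '', 'dpui', 'ubf']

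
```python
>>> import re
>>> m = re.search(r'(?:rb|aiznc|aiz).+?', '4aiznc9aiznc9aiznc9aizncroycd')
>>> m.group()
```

The regex engine tests alternatives in the order written; an earlier branch that matches wins even if a later one would match more.
The match spans [1:7] → 'aiznc9'.

'aiznc9'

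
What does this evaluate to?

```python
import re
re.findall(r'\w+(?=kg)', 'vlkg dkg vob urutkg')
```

The positive lookaround only admits positions where the adjacent text matches; those characters stay outside the span.
Scanning left to right: at [0:2] → 'vl'; at [5:6] → 'd'; at [13:17] → 'urut'.
`findall` yields the raw match text (3 of them) because the pattern has no groups.

['vl', 'd', 'urut']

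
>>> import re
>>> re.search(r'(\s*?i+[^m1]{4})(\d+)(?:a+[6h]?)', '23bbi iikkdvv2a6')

None

Pattern: zero or more of whitespace (lazy), then one or more of the literal 'i', then exactly 4 of any character except [m1] (captured); then one or more of a digit (captured); then one or more of the literal 'a', then optionally one of [6h] (non-capturing group).
`re.search` tries every starting position until one works.
Here no position works, so the call returns None.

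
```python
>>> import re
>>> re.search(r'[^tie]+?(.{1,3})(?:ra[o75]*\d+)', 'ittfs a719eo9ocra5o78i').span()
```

This matches one or more of any character except [tie] (lazy); then 1 to 3 of any character (captured); then the literal 'ra', then zero or more of one of [o75], then one or more of a digit (non-capturing group).
The match spans [11:21] → 'o9ocra5o78'.

(11, 21)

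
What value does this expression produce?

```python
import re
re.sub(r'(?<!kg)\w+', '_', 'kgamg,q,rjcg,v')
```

'_,_,_,_'

Because the assertion is negative and zero-width, positions next to the forbidden text are skipped.
Each match is replaced by '_'.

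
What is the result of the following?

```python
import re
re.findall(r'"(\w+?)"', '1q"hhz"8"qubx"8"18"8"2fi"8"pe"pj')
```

['hhz', 'qubx', '18', '2fi', 'pe']

Because there's exactly one group, `findall` drops the full match and keeps group 1 from each hit.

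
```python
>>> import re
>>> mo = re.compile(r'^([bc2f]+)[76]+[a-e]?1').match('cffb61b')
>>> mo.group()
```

'cffb61'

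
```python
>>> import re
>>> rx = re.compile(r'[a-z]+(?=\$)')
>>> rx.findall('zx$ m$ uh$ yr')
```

The `(?=…)`/`(?<=…)` assertion just peeks at neighbouring text; it doesn't advance the match position.
No capturing groups, so `findall` returns the 3 full match strings.

['zx', 'm', 'uh']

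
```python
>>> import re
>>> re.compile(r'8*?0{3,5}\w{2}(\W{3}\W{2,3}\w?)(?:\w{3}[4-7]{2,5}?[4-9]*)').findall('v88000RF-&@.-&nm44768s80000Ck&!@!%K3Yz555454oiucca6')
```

Because there's exactly one group, `findall` drops the full match and keeps group 1 from each hit.

['-&@.-&n', '&!@!%K']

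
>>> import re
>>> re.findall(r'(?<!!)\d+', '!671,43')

['71', '43']

`(?!…)`/`(?<!…)` only lets a position through if the neighbouring text does NOT match; no characters are consumed.
Matches: at [2:4] → '71'; at [5:7] → '43'.
Since nothing is captured, `findall` lists the 2 matched substrings directly.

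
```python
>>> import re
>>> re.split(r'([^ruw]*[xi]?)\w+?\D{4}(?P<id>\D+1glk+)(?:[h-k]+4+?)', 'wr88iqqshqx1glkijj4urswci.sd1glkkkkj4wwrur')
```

['', '', 'hqx1glk', '', '', 'i.sd1glkkkk', 'wwrur']

The `?` after the quantifier makes it lazy — it takes as little as possible before letting the rest of the pattern try.
`re.split` interleaves the captured-group text with the surrounding fragments.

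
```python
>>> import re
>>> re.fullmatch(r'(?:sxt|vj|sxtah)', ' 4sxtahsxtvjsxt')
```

None

For `fullmatch`, every character of the input must be accounted for by the pattern.
Here the string isn't matched end-to-end, so the call returns None.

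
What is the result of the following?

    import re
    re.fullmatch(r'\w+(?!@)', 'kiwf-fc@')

None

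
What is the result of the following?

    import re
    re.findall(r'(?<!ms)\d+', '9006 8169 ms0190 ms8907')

`(?!…)`/`(?<!…)` only lets a position through if the neighbouring text does NOT match; no characters are consumed.
Walking the string: at [0:4] → '9006'; at [5:9] → '8169'; at [13:16] → '190'; at [20:23] → '907'.
Since nothing is captured, `findall` lists the 4 matched substrings directly.

['9006', '8169', '190', '907']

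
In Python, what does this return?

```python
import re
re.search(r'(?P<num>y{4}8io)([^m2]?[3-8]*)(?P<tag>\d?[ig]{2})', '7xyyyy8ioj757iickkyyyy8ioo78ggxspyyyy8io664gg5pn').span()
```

Pattern: exactly 4 of the literal 'y', then the literal '8io' (captured as 'num'); then optionally any character except [m2], then zero or more of a character in [3-8] (captured); then optionally a digit, then exactly 2 of one of [ig] (captured as 'tag').
`search` walks the string left to right and returns the first match it finds.
The match spans [2:15] → 'yyyy8ioj757ii'.
Captured: group 1 = 'yyyy8io', group 2 = 'j757', group 3 = 'ii'.

(2, 15)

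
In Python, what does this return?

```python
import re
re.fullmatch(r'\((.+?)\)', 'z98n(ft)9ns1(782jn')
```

`re.fullmatch` is like wrapping the pattern in `^…$` (in single-line mode).
Here there's no way to consume every character, so the call returns None.

None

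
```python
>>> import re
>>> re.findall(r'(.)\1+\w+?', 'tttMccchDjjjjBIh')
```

`\1` has to match the exact text group 1 already captured.
Walking the string: at [0:4] match 'tttM', group 1 = 't'; at [4:8] match 'ccch', group 1 = 'c'; at [9:14] match 'jjjjB', group 1 = 'j'.
With a single group, `findall` returns only what that group captured — 3 items.

['t', 'c', 'j']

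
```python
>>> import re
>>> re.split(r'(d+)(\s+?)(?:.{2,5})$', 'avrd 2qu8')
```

Pattern: one or more of a literal 'd' (captured); then one or more of whitespace (lazy) (captured); then 2 to 5 of any character (non-capturing group); then anchored at the end.
Matches to split on: at [3:9] → 'd 2qu8'.
The group in the pattern means `split` returns the separators' captures alongside the pieces.

['avr', 'd', ' ', '']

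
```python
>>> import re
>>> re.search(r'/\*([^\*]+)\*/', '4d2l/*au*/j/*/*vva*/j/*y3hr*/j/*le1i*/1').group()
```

'/*au*/'

The match spans [4:10] → '/*au*/'.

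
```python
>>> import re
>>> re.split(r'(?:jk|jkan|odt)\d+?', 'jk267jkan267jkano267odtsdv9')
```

Each match becomes a cut point; 3 segments remain.

['', '67', '67jkano267odtsdv9']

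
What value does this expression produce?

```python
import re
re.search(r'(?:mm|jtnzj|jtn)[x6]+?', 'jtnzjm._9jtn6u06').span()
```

Unlike `match`, `search` isn't anchored — it looks for the pattern anywhere in the string.
The match spans [9:13] → 'jtn6'.

(9, 13)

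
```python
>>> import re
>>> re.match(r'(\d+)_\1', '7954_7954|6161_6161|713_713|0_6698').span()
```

(0, 9)

`\1` is not a pattern — it's the concrete string captured by group 1, re-applied verbatim.
`re.match` won't scan ahead — the pattern has to work from the very first character.
The match spans [0:9] → '7954_7954'.
Captured: group 1 = '7954'.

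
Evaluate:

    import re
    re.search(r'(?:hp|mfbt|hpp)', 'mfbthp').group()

'mfbt'

`search` walks the string left to right and returns the first match it finds.
The match spans [0:4] → 'mfbt'.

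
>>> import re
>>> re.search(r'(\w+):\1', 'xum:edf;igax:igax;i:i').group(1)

'igax'

After group 1 captures some text, `\1` only succeeds where that same text appears again.
`search` walks the string left to right and returns the first match it finds.
The match spans [8:17] → 'igax:igax'.
Captured: group 1 = 'igax'.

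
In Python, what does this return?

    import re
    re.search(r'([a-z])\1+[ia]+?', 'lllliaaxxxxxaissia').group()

The backreference `\1` re-matches whatever the first group consumed, character for character.
`search` walks the string left to right and returns the first match it finds.
The match spans [0:5] → 'lllli'.
Captured: group 1 = 'l'.

'lllli'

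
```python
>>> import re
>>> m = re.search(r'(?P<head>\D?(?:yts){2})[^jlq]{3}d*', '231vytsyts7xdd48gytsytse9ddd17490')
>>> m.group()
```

The match spans [3:14] → 'vytsyts7xdd'.

'vytsyts7xdd'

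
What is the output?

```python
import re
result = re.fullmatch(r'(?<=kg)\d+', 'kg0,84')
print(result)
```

None

For `fullmatch`, every character of the input must be accounted for by the pattern.
Here the string isn't matched end-to-end, so the call returns None.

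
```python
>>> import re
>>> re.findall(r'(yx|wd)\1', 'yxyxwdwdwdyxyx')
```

`\1` is not a pattern — it's the concrete string captured by group 1, re-applied verbatim.
One capturing group, so `findall` returns just the captured substring from each match — 3 in all.

['yx', 'wd', 'yx']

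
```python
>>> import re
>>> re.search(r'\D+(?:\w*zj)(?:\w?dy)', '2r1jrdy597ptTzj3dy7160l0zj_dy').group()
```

'r1jrdy597ptTzj3dy7160l0zj_dy'

The pattern matches one or more of a non-digit; then zero or more of a word character, then the literal 'zj' (non-capturing group); then optionally a word character, then the literal 'dy' (non-capturing group).
The match spans [1:29] → 'r1jrdy597ptTzj3dy7160l0zj_dy'.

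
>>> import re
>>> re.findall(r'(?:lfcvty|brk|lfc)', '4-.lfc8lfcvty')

`|` is ordered: at each position the engine commits to the first alternative that works.
`findall` yields the raw match text (2 of them) because the pattern has no groups.

['lfc', 'lfcvty']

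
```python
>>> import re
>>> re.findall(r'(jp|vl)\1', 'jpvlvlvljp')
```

['vl']

After group 1 captures some text, `\1` only succeeds where that same text appears again.
Matches: at [2:6] match 'vlvl', group 1 = 'vl'.
With a single group, `findall` returns only what that group captured — 1 item.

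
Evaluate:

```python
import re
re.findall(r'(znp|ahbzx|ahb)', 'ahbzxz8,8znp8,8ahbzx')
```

Alternation isn't longest-match — the leftmost alternative that fits at this position is chosen.
Scanning left to right: at [0:5] match 'ahbzx', group 1 = 'ahbzx'; at [9:12] match 'znp', group 1 = 'znp'; at [15:20] match 'ahbzx', group 1 = 'ahbzx'.
`findall` collects group 1 from each match (3 total).

['ahbzx', 'znp', 'ahbzx']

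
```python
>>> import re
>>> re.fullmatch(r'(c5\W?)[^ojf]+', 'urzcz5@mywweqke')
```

Pattern: the literal 'c5', then optionally a non-word character (captured); then one or more of any character except [ojf].
`re.fullmatch` is like wrapping the pattern in `^…$` (in single-line mode).
Here the string isn't matched end-to-end, so the call returns None.

None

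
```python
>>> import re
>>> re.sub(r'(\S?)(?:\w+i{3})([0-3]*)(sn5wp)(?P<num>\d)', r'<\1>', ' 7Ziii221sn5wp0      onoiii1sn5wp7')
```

' <7>      <o>'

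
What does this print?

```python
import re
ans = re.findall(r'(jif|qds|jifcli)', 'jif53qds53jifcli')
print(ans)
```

['jif', 'qds', 'jif']

`|` is ordered: at each position the engine commits to the first alternative that works.
`findall` collects group 1 from each match (3 total).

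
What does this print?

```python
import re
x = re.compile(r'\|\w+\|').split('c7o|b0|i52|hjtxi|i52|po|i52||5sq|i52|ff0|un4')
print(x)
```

['c7o', 'i52', 'i52', 'i52|', 'i52', 'un4']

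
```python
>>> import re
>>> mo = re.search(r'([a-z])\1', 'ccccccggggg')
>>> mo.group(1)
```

'c'

The match spans [0:2] → 'cc'.
Captured: group 1 = 'c'.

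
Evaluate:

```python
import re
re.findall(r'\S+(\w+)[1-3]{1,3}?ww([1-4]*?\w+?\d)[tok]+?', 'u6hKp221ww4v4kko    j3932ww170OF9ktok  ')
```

[('2', '4v4'), ('3', '170OF9')]

This matches one or more of a non-whitespace character; then one or more of a word character (captured); then 1 to 3 of a character in [1-3] (lazy), then the literal 'ww'; then zero or more of a character in [1-4] (lazy), then one or more of a word character (lazy), then a digit (captured); then one or more of one of [tok] (lazy).
Multiple groups make `findall` return tuples — one 2-tuple for each match.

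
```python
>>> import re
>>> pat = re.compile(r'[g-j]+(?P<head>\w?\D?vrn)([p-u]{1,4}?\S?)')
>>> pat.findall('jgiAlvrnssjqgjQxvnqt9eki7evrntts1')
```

This matches one or more of a character in [g-j]; then optionally a word character, then optionally a non-digit, then the literal 'vrn' (captured as 'head'); then 1 to 4 of a character in [p-u] (lazy), then optionally a non-whitespace character (captured).
The `?` after the quantifier makes it lazy — it takes as little as possible before letting the rest of the pattern try.
Matches: at [0:10] match 'jgiAlvrnss', groups = ('Alvrn', 'ss'); at [23:31] match 'i7evrntt', groups = ('7evrn', 'tt').
2 groups means each result is a tuple of 2 captured strings — 2 here.

[('Alvrn', 'ss'), ('7evrn', 'tt')]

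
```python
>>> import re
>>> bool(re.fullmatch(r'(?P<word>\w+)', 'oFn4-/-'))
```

False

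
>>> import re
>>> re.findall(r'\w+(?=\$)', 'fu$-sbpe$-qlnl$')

The `(?=…)`/`(?<=…)` assertion just peeks at neighbouring text; it doesn't advance the match position.
Matches: at [0:2] → 'fu'; at [4:8] → 'sbpe'; at [10:14] → 'qlnl'.
No capturing groups, so `findall` returns the 3 full match strings.

['fu', 'sbpe', 'qlnl']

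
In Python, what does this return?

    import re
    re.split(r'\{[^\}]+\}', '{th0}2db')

['', '2db']

`split` removes every match and returns the 2 fragments in between.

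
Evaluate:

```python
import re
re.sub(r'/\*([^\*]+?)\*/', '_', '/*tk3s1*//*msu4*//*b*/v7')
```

'___v7'

`sub` substitutes '_' at each match site.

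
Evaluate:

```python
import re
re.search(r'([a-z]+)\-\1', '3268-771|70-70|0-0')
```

`\1` is not a pattern — it's the concrete string captured by group 1, re-applied verbatim.
Unlike `match`, `search` isn't anchored — it looks for the pattern anywhere in the string.
Here no position works, so the call returns None.

None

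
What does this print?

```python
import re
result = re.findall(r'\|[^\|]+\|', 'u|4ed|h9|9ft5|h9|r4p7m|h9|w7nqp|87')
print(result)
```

['|4ed|', '|9ft5|', '|r4p7m|', '|w7nqp|']

Walking the string: at [1:6] → '|4ed|'; at [8:14] → '|9ft5|'; at [16:23] → '|r4p7m|'; at [25:32] → '|w7nqp|'.
`findall` yields the raw match text (4 of them) because the pattern has no groups.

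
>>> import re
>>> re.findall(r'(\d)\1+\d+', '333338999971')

`\1` has to match the exact text group 1 already captured.
One capturing group, so `findall` returns just the captured substring from the one match — 1 in all.

['3']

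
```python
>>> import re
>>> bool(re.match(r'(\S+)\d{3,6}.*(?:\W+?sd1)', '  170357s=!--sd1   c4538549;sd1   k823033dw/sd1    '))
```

False

Pattern: one or more of a non-whitespace character (captured); then 3 to 6 of a digit, then zero or more of any character; then one or more of a non-word character (lazy), then the literal 'sd1' (non-capturing group).
`match` is anchored at position 0; if the pattern doesn't fit there, it returns None.
Here position 0 doesn't satisfy it, so the call returns None, and `bool(None)` is False.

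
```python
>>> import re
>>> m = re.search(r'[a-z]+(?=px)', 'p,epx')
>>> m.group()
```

'e'

The lookaround is zero-width — it requires the adjacent text to match without consuming it, so the asserted text isn't part of the match.
The match spans [2:3] → 'e'.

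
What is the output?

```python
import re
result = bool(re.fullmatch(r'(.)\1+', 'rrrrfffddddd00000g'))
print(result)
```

False

A backreference is literal: `\1` must see the identical characters the first group matched.
`re.fullmatch` requires the pattern to consume the entire string.
Here there's no way to consume every character, so the call returns None, and `bool(None)` is False.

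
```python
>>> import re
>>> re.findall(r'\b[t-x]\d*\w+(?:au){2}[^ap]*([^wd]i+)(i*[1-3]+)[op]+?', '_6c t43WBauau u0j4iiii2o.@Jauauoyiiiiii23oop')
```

Pattern: a word boundary (`\b`, zero-width); then a character in [t-x], then zero or more of a digit, then one or more of a word character; then the literal 'au' repeated 2 times, then zero or more of any character except [ap]; then any character except [wd], then one or more of the literal 'i' (captured); then zero or more of the literal 'i', then one or more of a character in [1-3] (captured); then one or more of one of [op] (lazy).
With 2 capturing groups, `findall` returns a 2-tuple per match.

[('ii', '2')]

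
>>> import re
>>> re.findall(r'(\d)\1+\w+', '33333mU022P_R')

['3']

A backreference is literal: `\1` must see the identical characters the first group matched.
Because there's exactly one group, `findall` drops the full match and keeps group 1 from the one hit.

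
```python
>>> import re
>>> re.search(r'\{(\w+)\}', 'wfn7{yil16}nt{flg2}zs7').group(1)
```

'yil16'

The match spans [4:11] → '{yil16}'.
Captured: group 1 = 'yil16'.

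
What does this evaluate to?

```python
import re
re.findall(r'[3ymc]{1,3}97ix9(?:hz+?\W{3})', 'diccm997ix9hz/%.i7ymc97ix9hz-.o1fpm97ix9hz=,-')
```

The pattern matches 1 to 3 of one of [3ymc], then the literal '97', then the literal 'ix9'; then the literal 'h', then one or more of the literal 'z' (lazy), then exactly 3 of a non-word character (non-capturing group).
Since nothing is captured, `findall` lists the 1 matched substring directly.

['m97ix9hz=,-']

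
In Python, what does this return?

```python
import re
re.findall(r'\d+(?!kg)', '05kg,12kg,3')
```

['0', '1', '3']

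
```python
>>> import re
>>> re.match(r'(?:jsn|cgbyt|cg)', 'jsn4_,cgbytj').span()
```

`re.match` only tries the pattern at the start of the string.
The match spans [0:3] → 'jsn'.

(0, 3)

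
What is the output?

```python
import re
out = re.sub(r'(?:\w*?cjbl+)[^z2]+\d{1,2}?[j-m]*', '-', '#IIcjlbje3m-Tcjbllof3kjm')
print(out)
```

The pattern matches zero or more of a word character (lazy), then the literal 'cjb', then one or more of a literal 'l' (non-capturing group); then one or more of any character except [z2], then 1 to 2 of a digit (lazy), then zero or more of a character in [j-m].
Matches: at [12:24] → 'Tcjbllof3kjm'.
Each match is replaced by '-'.

#IIcjlbje3m--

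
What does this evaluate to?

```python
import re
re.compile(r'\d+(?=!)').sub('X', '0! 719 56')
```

'X! 719 56'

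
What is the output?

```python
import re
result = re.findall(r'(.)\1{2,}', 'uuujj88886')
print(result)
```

`\1` has to match the exact text group 1 already captured.
Because there's exactly one group, `findall` drops the full match and keeps group 1 from each hit.

['u', '8']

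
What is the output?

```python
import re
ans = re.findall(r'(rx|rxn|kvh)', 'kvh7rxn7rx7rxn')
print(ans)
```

Alternation isn't longest-match — the leftmost alternative that fits at this position is chosen.
`findall` collects group 1 from each match (4 total).

['kvh', 'rx', 'rx', 'rx']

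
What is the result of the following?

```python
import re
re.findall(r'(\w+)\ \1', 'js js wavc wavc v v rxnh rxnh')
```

['js', 'wavc', 'v', 'rxnh']

`\1` is not a pattern — it's the concrete string captured by group 1, re-applied verbatim.
Because there's exactly one group, `findall` drops the full match and keeps group 1 from each hit.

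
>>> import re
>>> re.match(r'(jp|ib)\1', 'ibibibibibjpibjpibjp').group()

'ibib'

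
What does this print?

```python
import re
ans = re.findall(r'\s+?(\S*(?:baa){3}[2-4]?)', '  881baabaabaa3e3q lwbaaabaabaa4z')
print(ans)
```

['881baabaabaa3']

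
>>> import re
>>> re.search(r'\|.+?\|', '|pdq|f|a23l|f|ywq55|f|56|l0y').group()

Lazy quantifiers expand one character at a time until the remainder of the pattern can match.
The match spans [0:5] → '|pdq|'.

'|pdq|'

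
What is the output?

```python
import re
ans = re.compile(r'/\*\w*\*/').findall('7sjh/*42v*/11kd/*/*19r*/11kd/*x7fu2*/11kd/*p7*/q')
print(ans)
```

No capturing groups, so `findall` returns the 4 full match strings.

['/*42v*/', '/*19r*/', '/*x7fu2*/', '/*p7*/']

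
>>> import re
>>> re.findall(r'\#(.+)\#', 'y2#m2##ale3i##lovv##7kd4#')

['m2##ale3i##lovv##7kd4']

One capturing group, so `findall` returns just the captured substring from the one match — 1 in all.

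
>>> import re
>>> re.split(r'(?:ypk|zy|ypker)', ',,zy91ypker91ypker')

Alternation tries branches left to right and keeps the first one that lets the overall match succeed at that position.
`split` removes every match and returns the 4 fragments in between.

[',,', '91', 'er91', 'er']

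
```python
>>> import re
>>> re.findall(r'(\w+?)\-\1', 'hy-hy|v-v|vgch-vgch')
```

A backreference is literal: `\1` must see the identical characters the first group matched.
Because there's exactly one group, `findall` drops the full match and keeps group 1 from each hit.

['hy', 'v', 'vgch']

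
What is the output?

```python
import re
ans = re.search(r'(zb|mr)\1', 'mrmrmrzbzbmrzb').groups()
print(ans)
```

('mr',)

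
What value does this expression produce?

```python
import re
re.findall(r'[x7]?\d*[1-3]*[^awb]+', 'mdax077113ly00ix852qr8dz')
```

['md', 'x077113ly00ix852qr8dz']

Pattern: optionally one of [x7], then zero or more of a digit; then zero or more of a character in [1-3]; then one or more of any character except [awb].
Walking the string: at [0:2] → 'md'; at [3:24] → 'x077113ly00ix852qr8dz'.
Since nothing is captured, `findall` lists the 2 matched substrings directly.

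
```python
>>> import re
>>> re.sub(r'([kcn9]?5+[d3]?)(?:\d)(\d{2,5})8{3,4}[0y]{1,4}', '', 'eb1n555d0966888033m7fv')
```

'eb133m7fv'

This matches optionally one of [kcn9], then one or more of the literal '5', then optionally one of [d3] (captured); then a digit (non-capturing group); then 2 to 5 of a digit (captured); then 3 to 4 of a literal '8', then 1 to 4 of one of [0y].
Matches: at [3:16] → 'n555d09668880'.
`sub` substitutes '' at each match site.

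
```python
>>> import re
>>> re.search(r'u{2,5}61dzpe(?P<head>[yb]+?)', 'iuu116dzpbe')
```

This matches 2 to 5 of the literal 'u', then the literal '61d', then the literal 'zpe'; then one or more of one of [yb] (lazy) (captured as 'head').
`search` walks the string left to right and returns the first match it finds.
Here nothing in the string fits, so the call returns None.

None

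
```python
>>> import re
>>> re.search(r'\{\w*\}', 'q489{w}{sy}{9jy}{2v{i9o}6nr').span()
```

(4, 7)

The match spans [4:7] → '{w}'.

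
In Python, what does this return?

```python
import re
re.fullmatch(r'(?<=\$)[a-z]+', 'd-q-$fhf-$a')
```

The positive lookaround only admits positions where the adjacent text matches; those characters stay outside the span.
`re.fullmatch` is like wrapping the pattern in `^…$` (in single-line mode).
Here the string isn't matched end-to-end, so the call returns None.

None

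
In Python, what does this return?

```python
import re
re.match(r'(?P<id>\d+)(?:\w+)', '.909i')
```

None

This matches one or more of a digit (captured as 'id'); then one or more of a word character (non-capturing group).
With `match`, the pattern is implicitly anchored at the beginning.
Here the string doesn't start with a match, so the call returns None.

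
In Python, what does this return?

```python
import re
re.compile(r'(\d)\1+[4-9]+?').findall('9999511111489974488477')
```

['9', '1', '9', '4']

`\1` has to match the exact text group 1 already captured.
Scanning left to right: at [0:5] match '99995', group 1 = '9'; at [5:11] match '111114', group 1 = '1'; at [12:15] match '997', group 1 = '9'; at [15:18] match '448', group 1 = '4'.
`findall` collects group 1 from each match (4 total).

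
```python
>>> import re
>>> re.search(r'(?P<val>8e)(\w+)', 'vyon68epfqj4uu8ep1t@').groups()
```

The match spans [5:19] → '8epfqj4uu8ep1t'.
Captured: group 1 = '8e', group 2 = 'pfqj4uu8ep1t'.

('8e', 'pfqj4uu8ep1t')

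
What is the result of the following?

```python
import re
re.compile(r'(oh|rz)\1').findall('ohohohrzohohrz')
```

['oh', 'oh']

`\1` is not a pattern — it's the concrete string captured by group 1, re-applied verbatim.
Scanning left to right: at [0:4] match 'ohoh', group 1 = 'oh'; at [8:12] match 'ohoh', group 1 = 'oh'.
One capturing group, so `findall` returns just the captured substring from each match — 2 in all.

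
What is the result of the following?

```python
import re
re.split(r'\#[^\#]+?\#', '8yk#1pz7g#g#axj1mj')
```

Matches to split on: at [3:10] → '#1pz7g#'.
The string is cut at each match, leaving 2 pieces.

['8yk', 'g#axj1mj']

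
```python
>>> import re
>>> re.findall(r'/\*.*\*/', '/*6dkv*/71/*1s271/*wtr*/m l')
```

Scanning left to right: at [0:24] → '/*6dkv*/71/*1s271/*wtr*/'.
`findall` yields the raw match text (1 of them) because the pattern has no groups.

['/*6dkv*/71/*1s271/*wtr*/']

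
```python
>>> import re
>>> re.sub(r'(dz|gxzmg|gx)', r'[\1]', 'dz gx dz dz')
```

The replacement refers to a captured group, so each match is rewritten using its own captured text.

'[dz] [gx] [dz] [dz]'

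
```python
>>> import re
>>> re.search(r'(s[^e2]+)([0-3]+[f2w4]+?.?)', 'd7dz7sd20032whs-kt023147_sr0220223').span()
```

(5, 14)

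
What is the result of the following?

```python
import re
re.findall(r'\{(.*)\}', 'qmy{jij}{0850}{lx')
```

With a single group, `findall` returns only what that group captured — 1 item.

['jij}{0850']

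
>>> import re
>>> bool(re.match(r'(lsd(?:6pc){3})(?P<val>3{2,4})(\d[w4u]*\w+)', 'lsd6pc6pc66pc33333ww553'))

`re.match` only tries the pattern at the start of the string.
Here position 0 doesn't satisfy it, so the call returns None, and `bool(None)` is False.

False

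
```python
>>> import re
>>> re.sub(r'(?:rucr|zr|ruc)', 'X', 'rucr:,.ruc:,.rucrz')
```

'X:,.X:,.Xz'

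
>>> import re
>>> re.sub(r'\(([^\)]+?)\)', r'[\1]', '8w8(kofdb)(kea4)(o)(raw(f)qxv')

'8w8[kofdb][kea4][o][raw(f]qxv'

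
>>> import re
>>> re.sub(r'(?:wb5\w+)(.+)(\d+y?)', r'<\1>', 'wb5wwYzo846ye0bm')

'<e>bm'

The pattern matches the literal 'wb5', then one or more of a word character (non-capturing group); then one or more of any character (captured); then one or more of a digit, then optionally a literal 'y' (captured).
Matches: at [0:14] → 'wb5wwYzo846ye0'.
Each match is replaced using the text its own group 1 captured.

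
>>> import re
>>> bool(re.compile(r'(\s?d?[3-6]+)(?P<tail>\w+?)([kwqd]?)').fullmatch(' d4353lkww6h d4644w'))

The pattern matches optionally whitespace, then optionally a literal 'd', then one or more of a character in [3-6] (captured); then one or more of a word character (lazy) (captured as 'tail'); then optionally one of [kwqd] (captured).
For `fullmatch`, every character of the input must be accounted for by the pattern.
Here the string isn't matched end-to-end, so the call returns None, and `bool(None)` is False.

False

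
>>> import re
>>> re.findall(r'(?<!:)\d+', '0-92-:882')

['0', '92', '82']

A negative assertion filters positions out without eating any characters.
`findall` yields the raw match text (3 of them) because the pattern has no groups.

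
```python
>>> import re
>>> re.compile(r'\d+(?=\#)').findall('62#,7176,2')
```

['62']

The lookaround is zero-width — it requires the adjacent text to match without consuming it, so the asserted text isn't part of the match.
Since nothing is captured, `findall` lists the 1 matched substring directly.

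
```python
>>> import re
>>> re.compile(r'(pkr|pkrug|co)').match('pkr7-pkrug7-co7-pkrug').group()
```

'pkr'

`re.match` only tries the pattern at the start of the string.
The match spans [0:3] → 'pkr'.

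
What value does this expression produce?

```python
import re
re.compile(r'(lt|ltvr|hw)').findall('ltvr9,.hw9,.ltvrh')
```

The regex engine tests alternatives in the order written; an earlier branch that matches wins even if a later one would match more.
Scanning left to right: at [0:2] match 'lt', group 1 = 'lt'; at [7:9] match 'hw', group 1 = 'hw'; at [12:14] match 'lt', group 1 = 'lt'.
`findall` collects group 1 from each match (3 total).

['lt', 'hw', 'lt']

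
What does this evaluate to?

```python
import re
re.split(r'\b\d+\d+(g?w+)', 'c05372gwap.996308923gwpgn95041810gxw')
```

['c05372gwap.', 'gw', 'pgn95041810gxw']

Pattern: a word boundary (`\b`, zero-width); then one or more of a digit; then one or more of a digit; then optionally a literal 'g', then one or more of a literal 'w' (captured).
Because the pattern has a capturing group, `split` also inserts each captured text between the pieces.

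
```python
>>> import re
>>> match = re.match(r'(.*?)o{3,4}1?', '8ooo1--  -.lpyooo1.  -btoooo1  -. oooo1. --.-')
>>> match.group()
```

'8ooo1'

This matches zero or more of any character (lazy) (captured); then 3 to 4 of the literal 'o', then optionally a literal '1'.
With the lazy modifier that quantifier settles for the fewest repetitions that let the rest of the pattern succeed (the atoms after it are unaffected and can still be greedy).
`re.match` won't scan ahead — the pattern has to work from the very first character.
The match spans [0:5] → '8ooo1'.
Captured: group 1 = '8'.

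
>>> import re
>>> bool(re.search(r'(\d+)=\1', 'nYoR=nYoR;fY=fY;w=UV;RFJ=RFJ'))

False

`\1` has to match the exact text group 1 already captured.
`search` walks the string left to right and returns the first match it finds.
Here the pattern never matches, so the call returns None, and `bool(None)` is False.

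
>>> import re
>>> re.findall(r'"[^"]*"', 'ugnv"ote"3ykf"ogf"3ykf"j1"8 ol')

['"ote"', '"ogf"', '"j1"']

Matches: at [4:9] → '"ote"'; at [13:18] → '"ogf"'; at [22:26] → '"j1"'.
Since nothing is captured, `findall` lists the 3 matched substrings directly.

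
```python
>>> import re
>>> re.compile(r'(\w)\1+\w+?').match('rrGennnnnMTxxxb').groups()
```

('r',)

The match spans [0:3] → 'rrG'.
Captured: group 1 = 'r'.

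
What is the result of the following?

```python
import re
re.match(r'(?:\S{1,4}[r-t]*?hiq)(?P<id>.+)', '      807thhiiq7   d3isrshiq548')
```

`re.match` only tries the pattern at the start of the string.
Here position 0 doesn't satisfy it, so the call returns None.

None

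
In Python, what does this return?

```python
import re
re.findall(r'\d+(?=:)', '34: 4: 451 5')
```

['34', '4']

The positive lookaround only admits positions where the adjacent text matches; those characters stay outside the span.
Scanning left to right: at [0:2] → '34'; at [4:5] → '4'.
Since nothing is captured, `findall` lists the 2 matched substrings directly.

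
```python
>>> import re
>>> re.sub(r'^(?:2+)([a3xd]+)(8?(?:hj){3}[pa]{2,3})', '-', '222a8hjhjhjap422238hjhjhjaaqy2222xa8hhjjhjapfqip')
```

Each match is replaced by '-'.

'-422238hjhjhjaaqy2222xa8hhjjhjapfqip'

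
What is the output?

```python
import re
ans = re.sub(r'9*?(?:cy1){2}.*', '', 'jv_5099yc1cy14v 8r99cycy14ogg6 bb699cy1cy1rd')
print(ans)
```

The pattern matches zero or more of a literal '9' (lazy), then the literal 'cy1' repeated 2 times; then zero or more of any character.
Matches: at [34:44] → '99cy1cy1rd'.
Each match is replaced by ''.

jv_5099yc1cy14v 8r99cycy14ogg6 bb6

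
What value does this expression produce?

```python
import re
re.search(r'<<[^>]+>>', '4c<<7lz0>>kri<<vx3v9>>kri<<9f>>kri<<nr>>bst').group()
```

`re.search` tries every starting position until one works.
The match spans [2:10] → '<<7lz0>>'.

'<<7lz0>>'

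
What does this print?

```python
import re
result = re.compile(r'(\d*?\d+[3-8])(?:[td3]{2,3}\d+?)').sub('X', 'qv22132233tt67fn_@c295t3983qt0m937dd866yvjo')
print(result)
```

A `+?`/`*?`/`{m,n}?` starts at its minimum and grows only as far as needed for what follows to match.
Each match is replaced by 'X'.

qvX7fn_@cX83qt0mX66yvjo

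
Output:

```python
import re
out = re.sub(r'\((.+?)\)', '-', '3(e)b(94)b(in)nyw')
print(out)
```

3-b-b-nyw

A `+?`/`*?`/`{m,n}?` starts at its minimum and grows only as far as needed for what follows to match.
Matches: at [1:4] → '(e)'; at [5:9] → '(94)'; at [10:14] → '(in)'.
Every occurrence is swapped for '-'.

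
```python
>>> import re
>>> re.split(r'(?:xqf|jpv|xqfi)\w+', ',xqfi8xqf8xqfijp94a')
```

The string is cut at each match, leaving 2 pieces.

[',', '']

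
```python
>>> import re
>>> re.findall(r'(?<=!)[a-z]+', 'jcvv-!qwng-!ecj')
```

['qwng', 'ecj']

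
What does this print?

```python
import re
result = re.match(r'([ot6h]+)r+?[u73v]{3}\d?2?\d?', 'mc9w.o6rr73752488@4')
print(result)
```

None

With `match`, the pattern is implicitly anchored at the beginning.
Here position 0 doesn't satisfy it, so the call returns None.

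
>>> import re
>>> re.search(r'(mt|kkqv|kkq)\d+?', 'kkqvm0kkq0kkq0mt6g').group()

The match spans [6:10] → 'kkq0'.

'kkq0'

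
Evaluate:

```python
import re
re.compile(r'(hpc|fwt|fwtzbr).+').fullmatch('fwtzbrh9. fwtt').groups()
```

('fwt',)

`|` is ordered: at each position the engine commits to the first alternative that works.
`fullmatch` succeeds only if the pattern covers the string from start to end.
The match spans [0:14] → 'fwtzbrh9. fwtt'.
Captured: group 1 = 'fwt'.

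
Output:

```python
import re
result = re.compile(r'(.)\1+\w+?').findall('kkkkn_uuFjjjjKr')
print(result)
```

['k', 'u', 'j']

The backreference `\1` re-matches whatever the first group consumed, character for character.
Walking the string: at [0:5] match 'kkkkn', group 1 = 'k'; at [6:9] match 'uuF', group 1 = 'u'; at [9:14] match 'jjjjK', group 1 = 'j'.
`findall` collects group 1 from each match (3 total).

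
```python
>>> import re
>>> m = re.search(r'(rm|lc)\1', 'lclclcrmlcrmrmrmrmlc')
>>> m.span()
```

`\1` has to match the exact text group 1 already captured.
`re.search` tries every starting position until one works.
The match spans [0:4] → 'lclc'.
Captured: group 1 = 'lc'.

(0, 4)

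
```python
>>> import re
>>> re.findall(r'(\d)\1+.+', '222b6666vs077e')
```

`\1` has to match the exact text group 1 already captured.
`findall` collects group 1 from the one match (1 total).

['2']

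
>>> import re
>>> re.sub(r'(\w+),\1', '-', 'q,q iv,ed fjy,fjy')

`\1` is not a pattern — it's the concrete string captured by group 1, re-applied verbatim.
`sub` substitutes '-' at each match site.

'- iv,ed -'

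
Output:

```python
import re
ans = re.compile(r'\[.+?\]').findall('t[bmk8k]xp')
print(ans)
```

['[bmk8k]']

With no groups in the pattern, `findall` gives back each whole match — 1 here.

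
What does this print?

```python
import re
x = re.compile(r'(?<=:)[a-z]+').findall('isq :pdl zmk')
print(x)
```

The `(?=…)`/`(?<=…)` assertion just peeks at neighbouring text; it doesn't advance the match position.
Walking the string: at [5:8] → 'pdl'.
No capturing groups, so `findall` returns the 1 full match string.

['pdl']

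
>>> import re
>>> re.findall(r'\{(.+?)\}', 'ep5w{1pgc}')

['1pgc']

Matches: at [4:10] match '{1pgc}', group 1 = '1pgc'.
One capturing group, so `findall` returns just the captured substring from the one match — 1 in all.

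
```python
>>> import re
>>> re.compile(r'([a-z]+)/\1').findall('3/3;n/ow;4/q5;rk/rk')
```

['rk']

A backreference is literal: `\1` must see the identical characters the first group matched.
Because there's exactly one group, `findall` drops the full match and keeps group 1 from the one hit.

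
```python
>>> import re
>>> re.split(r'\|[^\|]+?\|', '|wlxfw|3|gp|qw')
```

Matches to split on: at [0:7] → '|wlxfw|'; at [8:12] → '|gp|'.
The string is cut at each match, leaving 3 pieces.

['', '3', 'qw']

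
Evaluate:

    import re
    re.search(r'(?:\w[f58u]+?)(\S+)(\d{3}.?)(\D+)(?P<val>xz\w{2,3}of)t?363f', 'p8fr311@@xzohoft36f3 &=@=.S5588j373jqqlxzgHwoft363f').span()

The match spans [26:51] → 'S5588j373jqqlxzgHwoft363f'.

(26, 51)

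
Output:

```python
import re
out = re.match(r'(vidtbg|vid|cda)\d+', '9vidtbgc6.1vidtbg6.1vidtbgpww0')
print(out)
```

None

`re.match` only tries the pattern at the start of the string.
Here position 0 doesn't satisfy it, so the call returns None.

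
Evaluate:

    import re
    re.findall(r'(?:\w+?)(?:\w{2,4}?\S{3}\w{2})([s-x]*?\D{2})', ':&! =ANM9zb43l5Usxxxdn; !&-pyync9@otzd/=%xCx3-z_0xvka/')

['Us', 'zd', 'xv']

Pattern: one or more of a word character (lazy) (non-capturing group); then 2 to 4 of a word character (lazy), then exactly 3 of a non-whitespace character, then exactly 2 of a word character (non-capturing group); then zero or more of a character in [s-x] (lazy), then exactly 2 of a non-digit (captured).
A non-greedy quantifier consumes as few characters as it can — just enough that the remainder of the pattern still matches from where it stops; whatever follows it matches normally.
Scanning left to right: at [5:17] match 'ANM9zb43l5Us', group 1 = 'Us'; at [27:38] match 'pyync9@otzd', group 1 = 'zd'; at [41:51] match 'xCx3-z_0xv', group 1 = 'xv'.
One capturing group, so `findall` returns just the captured substring from each match — 3 in all.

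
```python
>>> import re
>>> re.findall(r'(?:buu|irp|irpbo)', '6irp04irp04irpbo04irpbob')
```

['irp', 'irp', 'irp', 'irp']

Alternation isn't longest-match — the leftmost alternative that fits at this position is chosen.
`findall` yields the raw match text (4 of them) because the pattern has no groups.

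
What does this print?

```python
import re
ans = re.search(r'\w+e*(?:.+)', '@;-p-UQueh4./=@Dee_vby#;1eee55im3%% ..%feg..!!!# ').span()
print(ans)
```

The match spans [3:49] → 'p-UQueh4./=@Dee_vby#;1eee55im3%% ..%feg..!!!# '.

(3, 49)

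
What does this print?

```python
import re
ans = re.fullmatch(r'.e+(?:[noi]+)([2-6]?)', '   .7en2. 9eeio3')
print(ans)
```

The pattern matches any character, then one or more of a literal 'e'; then one or more of one of [noi] (non-capturing group); then optionally a character in [2-6] (captured).
`re.fullmatch` is like wrapping the pattern in `^…$` (in single-line mode).
Here the pattern can't cover the whole string, so the call returns None.

None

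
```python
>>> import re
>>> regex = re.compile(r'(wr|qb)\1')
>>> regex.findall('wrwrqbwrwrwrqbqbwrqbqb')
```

After group 1 captures some text, `\1` only succeeds where that same text appears again.
One capturing group, so `findall` returns just the captured substring from each match — 4 in all.

['wr', 'wr', 'qb', 'qb']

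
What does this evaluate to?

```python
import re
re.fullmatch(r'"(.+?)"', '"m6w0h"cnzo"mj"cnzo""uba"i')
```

None

`re.fullmatch` is like wrapping the pattern in `^…$` (in single-line mode).
Here the string isn't matched end-to-end, so the call returns None.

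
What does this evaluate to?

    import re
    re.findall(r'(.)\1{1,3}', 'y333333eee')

The backreference `\1` re-matches whatever the first group consumed, character for character.
Scanning left to right: at [1:5] match '3333', group 1 = '3'; at [5:7] match '33', group 1 = '3'; at [7:10] match 'eee', group 1 = 'e'.
`findall` collects group 1 from each match (3 total).

['3', '3', 'e']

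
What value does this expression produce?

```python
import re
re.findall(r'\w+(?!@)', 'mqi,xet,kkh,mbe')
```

The negative lookahead/lookbehind blocks any match where the forbidden context is present.
With no groups in the pattern, `findall` gives back each whole match — 4 here.

['mqi', 'xet', 'kkh', 'mbe']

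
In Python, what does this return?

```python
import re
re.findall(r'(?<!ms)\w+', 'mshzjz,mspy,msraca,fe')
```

['mshzjz', 'mspy', 'msraca', 'fe']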